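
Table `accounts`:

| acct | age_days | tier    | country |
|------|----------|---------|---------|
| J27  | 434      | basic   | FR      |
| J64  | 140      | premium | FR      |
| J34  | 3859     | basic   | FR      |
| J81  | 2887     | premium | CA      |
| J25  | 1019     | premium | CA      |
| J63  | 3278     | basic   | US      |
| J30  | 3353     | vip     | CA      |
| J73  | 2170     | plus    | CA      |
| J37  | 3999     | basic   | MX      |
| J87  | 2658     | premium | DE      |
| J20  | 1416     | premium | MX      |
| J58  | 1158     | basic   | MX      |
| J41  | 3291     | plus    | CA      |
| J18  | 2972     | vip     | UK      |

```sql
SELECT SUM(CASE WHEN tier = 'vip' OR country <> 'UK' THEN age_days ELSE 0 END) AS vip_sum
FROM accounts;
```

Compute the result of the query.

acct=J27: ✓ → 434
acct=J64: ✓ → 140
acct=J34: ✓ → 3859
acct=J81: ✓ → 2887
acct=J25: ✓ → 1019
acct=J63: ✓ → 3278
acct=J30: ✓ → 3353
acct=J73: ✓ → 2170
acct=J37: ✓ → 3999
acct=J87: ✓ → 2658
acct=J20: ✓ → 1416
acct=J58: ✓ → 1158
acct=J41: ✓ → 3291
acct=J18: ✓ → 2972
vip_sum = 434 + 140 + 3859 + 2887 + 1019 + 3278 + 3353 + 2170 + 3999 + 2658 + 1416 + 1158 + 3291 + 2972 = 32634

32634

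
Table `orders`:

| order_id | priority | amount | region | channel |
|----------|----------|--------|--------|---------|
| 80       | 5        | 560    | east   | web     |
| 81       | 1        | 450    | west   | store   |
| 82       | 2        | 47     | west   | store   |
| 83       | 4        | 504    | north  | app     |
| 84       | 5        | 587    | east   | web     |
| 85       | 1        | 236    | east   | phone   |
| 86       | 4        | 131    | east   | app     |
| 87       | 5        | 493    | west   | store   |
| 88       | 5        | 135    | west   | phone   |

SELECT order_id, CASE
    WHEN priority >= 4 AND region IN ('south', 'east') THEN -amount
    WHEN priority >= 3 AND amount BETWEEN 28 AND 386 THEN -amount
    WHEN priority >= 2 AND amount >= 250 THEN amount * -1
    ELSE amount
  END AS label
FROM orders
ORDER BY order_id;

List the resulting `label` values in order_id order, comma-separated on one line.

-560, 450, 47, -504, -587, 236, -131, -493, -135

order_id=80: priority >= 4 AND region IN ('south', 'east') → -560
order_id=81: ELSE → 450
order_id=82: ELSE → 47
order_id=83: priority >= 2 AND amount >= 250 → -504
order_id=84: priority >= 4 AND region IN ('south', 'east') → -587
order_id=85: ELSE → 236
order_id=86: priority >= 4 AND region IN ('south', 'east') → -131
order_id=87: priority >= 2 AND amount >= 250 → -493
order_id=88: priority >= 3 AND amount BETWEEN 28 AND 386 → -135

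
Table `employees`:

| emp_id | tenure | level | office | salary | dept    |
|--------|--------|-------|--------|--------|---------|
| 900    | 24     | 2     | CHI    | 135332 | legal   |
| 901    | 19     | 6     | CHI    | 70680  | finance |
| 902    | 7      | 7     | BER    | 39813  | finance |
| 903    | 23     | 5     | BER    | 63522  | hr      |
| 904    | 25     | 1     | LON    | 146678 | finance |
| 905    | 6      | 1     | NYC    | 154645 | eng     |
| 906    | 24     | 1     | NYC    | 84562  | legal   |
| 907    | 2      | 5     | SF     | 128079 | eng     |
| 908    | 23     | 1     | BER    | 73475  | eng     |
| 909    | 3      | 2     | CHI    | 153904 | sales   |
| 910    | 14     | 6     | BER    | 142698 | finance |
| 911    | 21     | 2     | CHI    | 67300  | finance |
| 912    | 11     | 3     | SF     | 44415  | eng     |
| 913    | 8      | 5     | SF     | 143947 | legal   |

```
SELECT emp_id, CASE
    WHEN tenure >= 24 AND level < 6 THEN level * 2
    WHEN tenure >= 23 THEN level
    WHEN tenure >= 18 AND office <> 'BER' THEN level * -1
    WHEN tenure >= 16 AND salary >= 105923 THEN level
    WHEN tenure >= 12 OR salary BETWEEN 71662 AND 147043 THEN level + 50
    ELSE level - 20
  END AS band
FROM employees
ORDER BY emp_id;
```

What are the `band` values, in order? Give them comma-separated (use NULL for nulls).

emp_id=900: tenure >= 24 AND level < 6 → 4
emp_id=901: tenure >= 18 AND office <> 'BER' → -6
emp_id=902: ELSE → -13
emp_id=903: tenure >= 23 → 5
emp_id=904: tenure >= 24 AND level < 6 → 2
emp_id=905: ELSE → -19
emp_id=906: tenure >= 24 AND level < 6 → 2
emp_id=907: tenure >= 12 OR salary BETWEEN 71662 AND 147043 → 55
emp_id=908: tenure >= 23 → 1
emp_id=909: ELSE → -18
emp_id=910: tenure >= 12 OR salary BETWEEN 71662 AND 147043 → 56
emp_id=911: tenure >= 18 AND office <> 'BER' → -2
emp_id=912: ELSE → -17
emp_id=913: tenure >= 12 OR salary BETWEEN 71662 AND 147043 → 55

4, -6, -13, 5, 2, -19, 2, 55, 1, -18, 56, -2, -17, 55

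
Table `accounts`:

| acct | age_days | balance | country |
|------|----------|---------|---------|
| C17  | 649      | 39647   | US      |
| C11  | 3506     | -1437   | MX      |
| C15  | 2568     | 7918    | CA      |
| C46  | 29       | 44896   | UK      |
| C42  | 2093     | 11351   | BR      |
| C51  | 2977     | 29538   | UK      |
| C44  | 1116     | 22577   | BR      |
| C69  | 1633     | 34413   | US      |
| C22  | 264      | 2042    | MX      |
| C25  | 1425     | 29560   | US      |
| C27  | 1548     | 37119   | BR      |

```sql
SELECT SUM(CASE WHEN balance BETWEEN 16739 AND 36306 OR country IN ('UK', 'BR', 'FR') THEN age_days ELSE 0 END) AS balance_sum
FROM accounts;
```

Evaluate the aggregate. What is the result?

acct=C17: ✗
acct=C11: ✗
acct=C15: ✗
acct=C46: ✓ → 29
acct=C42: ✓ → 2093
acct=C51: ✓ → 2977
acct=C44: ✓ → 1116
acct=C69: ✓ → 1633
acct=C22: ✗
acct=C25: ✓ → 1425
acct=C27: ✓ → 1548
balance_sum = 29 + 2093 + 2977 + 1116 + 1633 + 1425 + 1548 = 10821

10821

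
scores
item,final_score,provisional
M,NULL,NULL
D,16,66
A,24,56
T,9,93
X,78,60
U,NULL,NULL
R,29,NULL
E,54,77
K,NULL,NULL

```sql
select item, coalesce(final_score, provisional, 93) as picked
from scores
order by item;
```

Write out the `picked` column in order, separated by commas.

item=A: final_score=24 → 24
item=D: final_score=16 → 16
item=E: final_score=54 → 54
item=K: final_score=NULL, provisional=NULL, → literal 93 → 93
item=M: final_score=NULL, provisional=NULL, → literal 93 → 93
item=R: final_score=29 → 29
item=T: final_score=9 → 9
item=U: final_score=NULL, provisional=NULL, → literal 93 → 93
item=X: final_score=78 → 78

24, 16, 54, 93, 93, 29, 9, 93, 78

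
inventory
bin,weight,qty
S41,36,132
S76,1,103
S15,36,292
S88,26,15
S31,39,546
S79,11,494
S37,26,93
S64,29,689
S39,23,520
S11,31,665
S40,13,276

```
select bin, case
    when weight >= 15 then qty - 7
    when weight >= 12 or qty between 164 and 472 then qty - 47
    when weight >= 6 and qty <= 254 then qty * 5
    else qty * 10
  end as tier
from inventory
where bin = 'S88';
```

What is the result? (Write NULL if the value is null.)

bin = S88: weight=26, qty=15.
weight >= 15 → true → 8

8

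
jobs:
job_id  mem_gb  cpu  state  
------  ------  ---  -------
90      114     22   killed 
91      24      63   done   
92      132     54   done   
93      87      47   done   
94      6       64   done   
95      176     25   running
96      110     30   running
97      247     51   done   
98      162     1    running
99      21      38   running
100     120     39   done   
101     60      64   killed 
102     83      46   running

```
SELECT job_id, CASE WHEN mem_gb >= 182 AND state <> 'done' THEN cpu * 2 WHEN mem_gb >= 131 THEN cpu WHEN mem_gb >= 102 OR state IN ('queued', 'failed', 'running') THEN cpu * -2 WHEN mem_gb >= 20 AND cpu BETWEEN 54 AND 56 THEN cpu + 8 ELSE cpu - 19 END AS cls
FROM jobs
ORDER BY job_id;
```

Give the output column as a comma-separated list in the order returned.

job_id=90: mem_gb >= 102 OR state IN ('queued', 'failed', 'running') → -44
job_id=91: ELSE → 44
job_id=92: mem_gb >= 131 → 54
job_id=93: ELSE → 28
job_id=94: ELSE → 45
job_id=95: mem_gb >= 131 → 25
job_id=96: mem_gb >= 102 OR state IN ('queued', 'failed', 'running') → -60
job_id=97: mem_gb >= 131 → 51
job_id=98: mem_gb >= 131 → 1
job_id=99: mem_gb >= 102 OR state IN ('queued', 'failed', 'running') → -76
job_id=100: mem_gb >= 102 OR state IN ('queued', 'failed', 'running') → -78
job_id=101: ELSE → 45
job_id=102: mem_gb >= 102 OR state IN ('queued', 'failed', 'running') → -92

-44, 44, 54, 28, 45, 25, -60, 51, 1, -76, -78, 45, -92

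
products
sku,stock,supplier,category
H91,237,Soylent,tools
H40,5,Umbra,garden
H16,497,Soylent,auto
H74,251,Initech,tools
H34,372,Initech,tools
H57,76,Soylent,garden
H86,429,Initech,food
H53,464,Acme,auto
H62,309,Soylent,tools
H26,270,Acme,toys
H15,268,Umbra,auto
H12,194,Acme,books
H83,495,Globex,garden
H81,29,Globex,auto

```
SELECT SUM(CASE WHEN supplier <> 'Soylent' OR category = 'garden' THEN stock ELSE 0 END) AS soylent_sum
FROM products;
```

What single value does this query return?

2853

sku=H91: ✗
sku=H40: ✓ → 5
sku=H16: ✗
sku=H74: ✓ → 251
sku=H34: ✓ → 372
sku=H57: ✓ → 76
sku=H86: ✓ → 429
sku=H53: ✓ → 464
sku=H62: ✗
sku=H26: ✓ → 270
sku=H15: ✓ → 268
sku=H12: ✓ → 194
sku=H83: ✓ → 495
sku=H81: ✓ → 29
soylent_sum = 5 + 251 + 372 + 76 + 429 + 464 + 270 + 268 + 194 + 495 + 29 = 2853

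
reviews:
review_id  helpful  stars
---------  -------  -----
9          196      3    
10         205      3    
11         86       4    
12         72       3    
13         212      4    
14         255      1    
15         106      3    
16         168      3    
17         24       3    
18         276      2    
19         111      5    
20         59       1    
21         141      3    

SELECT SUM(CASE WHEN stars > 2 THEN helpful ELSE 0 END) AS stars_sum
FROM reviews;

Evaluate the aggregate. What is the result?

1321

review_id=9: ✓ → 196
review_id=10: ✓ → 205
review_id=11: ✓ → 86
review_id=12: ✓ → 72
review_id=13: ✓ → 212
review_id=14: ✗
review_id=15: ✓ → 106
review_id=16: ✓ → 168
review_id=17: ✓ → 24
review_id=18: ✗
review_id=19: ✓ → 111
review_id=20: ✗
review_id=21: ✓ → 141
stars_sum = 196 + 205 + 86 + 72 + 212 + 106 + 168 + 24 + 111 + 141 = 1321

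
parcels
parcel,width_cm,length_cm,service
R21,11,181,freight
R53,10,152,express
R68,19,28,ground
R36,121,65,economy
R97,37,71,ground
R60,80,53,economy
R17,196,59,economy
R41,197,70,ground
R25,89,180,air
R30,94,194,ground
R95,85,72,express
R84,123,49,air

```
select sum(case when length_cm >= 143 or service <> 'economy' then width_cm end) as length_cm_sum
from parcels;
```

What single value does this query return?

parcel=R21: ✓ → 11
parcel=R53: ✓ → 10
parcel=R68: ✓ → 19
parcel=R36: ✗
parcel=R97: ✓ → 37
parcel=R60: ✗
parcel=R17: ✗
parcel=R41: ✓ → 197
parcel=R25: ✓ → 89
parcel=R30: ✓ → 94
parcel=R95: ✓ → 85
parcel=R84: ✓ → 123
length_cm_sum = 11 + 10 + 19 + 37 + 197 + 89 + 94 + 85 + 123 = 665

665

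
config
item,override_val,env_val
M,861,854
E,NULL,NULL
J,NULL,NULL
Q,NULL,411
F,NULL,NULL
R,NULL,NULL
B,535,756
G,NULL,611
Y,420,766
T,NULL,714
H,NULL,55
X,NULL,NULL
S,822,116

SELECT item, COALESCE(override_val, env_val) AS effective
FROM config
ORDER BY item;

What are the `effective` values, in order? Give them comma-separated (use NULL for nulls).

item=B: override_val=535 → 535
item=E: override_val=NULL, env_val=NULL (all NULL) → NULL
item=F: override_val=NULL, env_val=NULL (all NULL) → NULL
item=G: override_val=NULL, env_val=611 → 611
item=H: override_val=NULL, env_val=55 → 55
item=J: override_val=NULL, env_val=NULL (all NULL) → NULL
item=M: override_val=861 → 861
item=Q: override_val=NULL, env_val=411 → 411
item=R: override_val=NULL, env_val=NULL (all NULL) → NULL
item=S: override_val=822 → 822
item=T: override_val=NULL, env_val=714 → 714
item=X: override_val=NULL, env_val=NULL (all NULL) → NULL
item=Y: override_val=420 → 420

535, NULL, NULL, 611, 55, NULL, 861, 411, NULL, 822, 714, NULL, 420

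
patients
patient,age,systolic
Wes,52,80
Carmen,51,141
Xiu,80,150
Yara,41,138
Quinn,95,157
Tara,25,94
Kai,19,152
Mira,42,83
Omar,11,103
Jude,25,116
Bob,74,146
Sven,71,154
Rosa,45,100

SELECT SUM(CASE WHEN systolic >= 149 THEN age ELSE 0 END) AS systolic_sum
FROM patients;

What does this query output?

265

patient=Wes: ✗
patient=Carmen: ✗
patient=Xiu: ✓ → 80
patient=Yara: ✗
patient=Quinn: ✓ → 95
patient=Tara: ✗
patient=Kai: ✓ → 19
patient=Mira: ✗
patient=Omar: ✗
patient=Jude: ✗
patient=Bob: ✗
patient=Sven: ✓ → 71
patient=Rosa: ✗
systolic_sum = 80 + 95 + 19 + 71 = 265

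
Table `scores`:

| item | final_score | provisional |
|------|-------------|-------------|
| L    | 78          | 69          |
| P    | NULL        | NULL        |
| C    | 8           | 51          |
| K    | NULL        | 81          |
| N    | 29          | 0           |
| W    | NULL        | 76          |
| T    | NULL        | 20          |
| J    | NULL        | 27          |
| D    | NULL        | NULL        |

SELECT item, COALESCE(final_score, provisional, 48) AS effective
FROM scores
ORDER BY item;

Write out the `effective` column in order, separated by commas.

item=C: final_score=8 → 8
item=D: final_score=NULL, provisional=NULL, → literal 48 → 48
item=J: final_score=NULL, provisional=27 → 27
item=K: final_score=NULL, provisional=81 → 81
item=L: final_score=78 → 78
item=N: final_score=29 → 29
item=P: final_score=NULL, provisional=NULL, → literal 48 → 48
item=T: final_score=NULL, provisional=20 → 20
item=W: final_score=NULL, provisional=76 → 76

8, 48, 27, 81, 78, 29, 48, 20, 76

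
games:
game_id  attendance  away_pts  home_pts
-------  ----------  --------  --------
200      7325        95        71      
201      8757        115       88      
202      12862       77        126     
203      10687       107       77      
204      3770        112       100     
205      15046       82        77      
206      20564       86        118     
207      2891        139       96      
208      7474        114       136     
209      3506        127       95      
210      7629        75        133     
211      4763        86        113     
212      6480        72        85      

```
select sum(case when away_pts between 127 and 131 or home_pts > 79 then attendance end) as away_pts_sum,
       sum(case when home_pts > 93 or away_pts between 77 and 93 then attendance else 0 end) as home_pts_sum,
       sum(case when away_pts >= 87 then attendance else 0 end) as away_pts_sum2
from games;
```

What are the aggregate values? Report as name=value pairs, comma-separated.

[away_pts_sum: away_pts between 127 and 131 or home_pts > 79]
game_id=200: ✗
game_id=201: ✓ → 8757
game_id=202: ✓ → 12862
game_id=203: ✗
game_id=204: ✓ → 3770
game_id=205: ✗
game_id=206: ✓ → 20564
game_id=207: ✓ → 2891
game_id=208: ✓ → 7474
game_id=209: ✓ → 3506
game_id=210: ✓ → 7629
game_id=211: ✓ → 4763
game_id=212: ✓ → 6480
away_pts_sum = 8757 + 12862 + 3770 + 20564 + 2891 + 7474 + 3506 + 7629 + 4763 + 6480 = 78696
—
[home_pts_sum: home_pts > 93 or away_pts between 77 and 93]
game_id=200: ✗
game_id=201: ✗
game_id=202: ✓ → 12862
game_id=203: ✗
game_id=204: ✓ → 3770
game_id=205: ✓ → 15046
game_id=206: ✓ → 20564
game_id=207: ✓ → 2891
game_id=208: ✓ → 7474
game_id=209: ✓ → 3506
game_id=210: ✓ → 7629
game_id=211: ✓ → 4763
game_id=212: ✗
home_pts_sum = 12862 + 3770 + 15046 + 20564 + 2891 + 7474 + 3506 + 7629 + 4763 = 78505
—
[away_pts_sum2: away_pts >= 87]
game_id=200: ✓ → 7325
game_id=201: ✓ → 8757
game_id=202: ✗
game_id=203: ✓ → 10687
game_id=204: ✓ → 3770
game_id=205: ✗
game_id=206: ✗
game_id=207: ✓ → 2891
game_id=208: ✓ → 7474
game_id=209: ✓ → 3506
game_id=210: ✗
game_id=211: ✗
game_id=212: ✗
away_pts_sum2 = 7325 + 8757 + 10687 + 3770 + 2891 + 7474 + 3506 = 44410

away_pts_sum=78696, home_pts_sum=78505, away_pts_sum2=44410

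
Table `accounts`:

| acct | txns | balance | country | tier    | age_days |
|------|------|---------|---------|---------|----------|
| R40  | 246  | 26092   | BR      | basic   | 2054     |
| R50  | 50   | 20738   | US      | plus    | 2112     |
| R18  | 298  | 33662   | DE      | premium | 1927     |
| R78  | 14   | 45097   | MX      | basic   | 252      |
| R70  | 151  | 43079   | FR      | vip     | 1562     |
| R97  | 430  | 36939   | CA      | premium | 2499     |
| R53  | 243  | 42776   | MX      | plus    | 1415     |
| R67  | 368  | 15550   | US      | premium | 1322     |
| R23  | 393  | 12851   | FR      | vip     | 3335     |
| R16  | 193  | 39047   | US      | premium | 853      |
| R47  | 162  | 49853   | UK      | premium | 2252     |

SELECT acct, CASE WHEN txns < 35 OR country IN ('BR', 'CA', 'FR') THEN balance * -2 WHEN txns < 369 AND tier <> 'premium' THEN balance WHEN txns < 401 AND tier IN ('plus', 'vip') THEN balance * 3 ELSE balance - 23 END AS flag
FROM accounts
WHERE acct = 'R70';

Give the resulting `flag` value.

acct = R70: txns=151, balance=43079, country=FR, tier=vip, age_days=1562.
txns < 35 OR country IN ('BR', 'CA', 'FR') → true → -86158

-86158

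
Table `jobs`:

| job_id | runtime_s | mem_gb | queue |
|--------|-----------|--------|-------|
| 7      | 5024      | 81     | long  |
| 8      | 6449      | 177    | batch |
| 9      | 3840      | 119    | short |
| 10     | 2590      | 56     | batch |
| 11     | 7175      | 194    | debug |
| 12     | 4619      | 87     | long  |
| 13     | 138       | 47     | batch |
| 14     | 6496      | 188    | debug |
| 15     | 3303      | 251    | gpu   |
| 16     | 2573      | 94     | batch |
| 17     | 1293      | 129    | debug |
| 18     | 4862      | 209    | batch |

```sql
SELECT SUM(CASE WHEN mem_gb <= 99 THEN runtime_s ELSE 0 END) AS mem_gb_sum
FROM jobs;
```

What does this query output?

job_id=7: ✓ → 5024
job_id=8: ✗
job_id=9: ✗
job_id=10: ✓ → 2590
job_id=11: ✗
job_id=12: ✓ → 4619
job_id=13: ✓ → 138
job_id=14: ✗
job_id=15: ✗
job_id=16: ✓ → 2573
job_id=17: ✗
job_id=18: ✗
mem_gb_sum = 5024 + 2590 + 4619 + 138 + 2573 = 14944

14944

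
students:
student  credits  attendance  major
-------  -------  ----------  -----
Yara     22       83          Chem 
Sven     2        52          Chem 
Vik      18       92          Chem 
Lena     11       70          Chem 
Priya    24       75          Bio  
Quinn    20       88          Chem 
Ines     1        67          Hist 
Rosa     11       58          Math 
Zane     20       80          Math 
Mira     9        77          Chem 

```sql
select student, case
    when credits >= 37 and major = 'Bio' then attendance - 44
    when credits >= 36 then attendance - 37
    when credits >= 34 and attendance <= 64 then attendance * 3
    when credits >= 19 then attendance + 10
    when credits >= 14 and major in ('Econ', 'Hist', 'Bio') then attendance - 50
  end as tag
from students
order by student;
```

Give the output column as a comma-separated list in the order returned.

student=Ines: (no match → NULL) → NULL
student=Lena: (no match → NULL) → NULL
student=Mira: (no match → NULL) → NULL
student=Priya: credits >= 19 → 85
student=Quinn: credits >= 19 → 98
student=Rosa: (no match → NULL) → NULL
student=Sven: (no match → NULL) → NULL
student=Vik: (no match → NULL) → NULL
student=Yara: credits >= 19 → 93
student=Zane: credits >= 19 → 90

NULL, NULL, NULL, 85, 98, NULL, NULL, NULL, 93, 90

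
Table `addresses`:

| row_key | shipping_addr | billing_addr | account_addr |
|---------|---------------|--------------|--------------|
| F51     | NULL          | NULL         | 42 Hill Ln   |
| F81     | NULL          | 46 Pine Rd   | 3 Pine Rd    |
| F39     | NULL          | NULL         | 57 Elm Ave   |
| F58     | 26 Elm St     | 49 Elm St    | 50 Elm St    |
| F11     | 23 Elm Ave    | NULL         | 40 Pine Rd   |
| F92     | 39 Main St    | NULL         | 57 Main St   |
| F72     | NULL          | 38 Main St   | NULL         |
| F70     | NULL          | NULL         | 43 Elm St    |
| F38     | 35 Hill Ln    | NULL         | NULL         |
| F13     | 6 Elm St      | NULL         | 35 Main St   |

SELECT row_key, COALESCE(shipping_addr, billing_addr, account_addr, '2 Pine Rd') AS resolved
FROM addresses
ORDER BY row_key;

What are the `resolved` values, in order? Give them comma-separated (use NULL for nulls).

row_key=F11: shipping_addr=23 Elm Ave → 23 Elm Ave
row_key=F13: shipping_addr=6 Elm St → 6 Elm St
row_key=F38: shipping_addr=35 Hill Ln → 35 Hill Ln
row_key=F39: shipping_addr=NULL, billing_addr=NULL, account_addr=57 Elm Ave → 57 Elm Ave
row_key=F51: shipping_addr=NULL, billing_addr=NULL, account_addr=42 Hill Ln → 42 Hill Ln
row_key=F58: shipping_addr=26 Elm St → 26 Elm St
row_key=F70: shipping_addr=NULL, billing_addr=NULL, account_addr=43 Elm St → 43 Elm St
row_key=F72: shipping_addr=NULL, billing_addr=38 Main St → 38 Main St
row_key=F81: shipping_addr=NULL, billing_addr=46 Pine Rd → 46 Pine Rd
row_key=F92: shipping_addr=39 Main St → 39 Main St

23 Elm Ave, 6 Elm St, 35 Hill Ln, 57 Elm Ave, 42 Hill Ln, 26 Elm St, 43 Elm St, 38 Main St, 46 Pine Rd, 39 Main St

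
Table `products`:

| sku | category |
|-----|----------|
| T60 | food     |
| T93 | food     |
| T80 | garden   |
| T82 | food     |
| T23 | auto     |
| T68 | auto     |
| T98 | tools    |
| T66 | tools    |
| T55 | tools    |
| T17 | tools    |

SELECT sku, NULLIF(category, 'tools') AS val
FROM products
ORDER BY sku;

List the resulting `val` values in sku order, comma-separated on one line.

NULL, auto, NULL, food, NULL, auto, garden, food, food, NULL

sku=T17: category=tools vs tools: equal → NULL
sku=T23: category=auto vs tools: differ → auto
sku=T55: category=tools vs tools: equal → NULL
sku=T60: category=food vs tools: differ → food
sku=T66: category=tools vs tools: equal → NULL
sku=T68: category=auto vs tools: differ → auto
sku=T80: category=garden vs tools: differ → garden
sku=T82: category=food vs tools: differ → food
sku=T93: category=food vs tools: differ → food
sku=T98: category=tools vs tools: equal → NULL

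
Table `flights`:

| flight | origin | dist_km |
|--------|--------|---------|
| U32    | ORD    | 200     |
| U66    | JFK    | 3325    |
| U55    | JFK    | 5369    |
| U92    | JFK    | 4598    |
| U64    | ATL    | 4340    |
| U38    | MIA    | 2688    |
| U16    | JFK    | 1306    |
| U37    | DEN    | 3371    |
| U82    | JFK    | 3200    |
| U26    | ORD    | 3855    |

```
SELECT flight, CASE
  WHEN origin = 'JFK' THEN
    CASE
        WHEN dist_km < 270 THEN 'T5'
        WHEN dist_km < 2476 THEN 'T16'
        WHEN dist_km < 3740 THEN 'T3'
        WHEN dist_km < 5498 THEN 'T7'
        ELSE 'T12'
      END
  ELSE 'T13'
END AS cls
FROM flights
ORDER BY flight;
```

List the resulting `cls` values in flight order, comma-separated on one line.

flight=U16: origin='JFK' → inner[dist_km < 2476] → T16
flight=U26: origin='ORD' → outer ELSE → T13
flight=U32: origin='ORD' → outer ELSE → T13
flight=U37: origin='DEN' → outer ELSE → T13
flight=U38: origin='MIA' → outer ELSE → T13
flight=U55: origin='JFK' → inner[dist_km < 5498] → T7
flight=U64: origin='ATL' → outer ELSE → T13
flight=U66: origin='JFK' → inner[dist_km < 3740] → T3
flight=U82: origin='JFK' → inner[dist_km < 3740] → T3
flight=U92: origin='JFK' → inner[dist_km < 5498] → T7

T16, T13, T13, T13, T13, T7, T13, T3, T3, T7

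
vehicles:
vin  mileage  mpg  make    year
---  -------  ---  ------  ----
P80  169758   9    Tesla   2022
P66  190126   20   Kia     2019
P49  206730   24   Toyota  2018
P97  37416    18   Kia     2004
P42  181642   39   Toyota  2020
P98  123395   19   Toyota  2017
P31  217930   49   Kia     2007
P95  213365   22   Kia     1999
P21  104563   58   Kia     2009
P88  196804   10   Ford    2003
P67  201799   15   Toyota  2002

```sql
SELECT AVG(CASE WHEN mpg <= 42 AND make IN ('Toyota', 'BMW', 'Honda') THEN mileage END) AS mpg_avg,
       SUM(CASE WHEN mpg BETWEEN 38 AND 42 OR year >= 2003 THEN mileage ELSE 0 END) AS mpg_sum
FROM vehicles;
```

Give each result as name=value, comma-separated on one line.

[mpg_avg: mpg <= 42 AND make IN ('Toyota', 'BMW', 'Honda')]
vin=P80: ✗
vin=P66: ✗
vin=P49: ✓ → 206730
vin=P97: ✗
vin=P42: ✓ → 181642
vin=P98: ✓ → 123395
vin=P31: ✗
vin=P95: ✗
vin=P21: ✗
vin=P88: ✗
vin=P67: ✓ → 201799
mpg_avg = (206730 + 181642 + 123395 + 201799) / 4 = 178391.5
—
[mpg_sum: mpg BETWEEN 38 AND 42 OR year >= 2003]
vin=P80: ✓ → 169758
vin=P66: ✓ → 190126
vin=P49: ✓ → 206730
vin=P97: ✓ → 37416
vin=P42: ✓ → 181642
vin=P98: ✓ → 123395
vin=P31: ✓ → 217930
vin=P95: ✗
vin=P21: ✓ → 104563
vin=P88: ✓ → 196804
vin=P67: ✗
mpg_sum = 169758 + 190126 + 206730 + 37416 + 181642 + 123395 + 217930 + 104563 + 196804 = 1428364

mpg_avg=178391.5, mpg_sum=1428364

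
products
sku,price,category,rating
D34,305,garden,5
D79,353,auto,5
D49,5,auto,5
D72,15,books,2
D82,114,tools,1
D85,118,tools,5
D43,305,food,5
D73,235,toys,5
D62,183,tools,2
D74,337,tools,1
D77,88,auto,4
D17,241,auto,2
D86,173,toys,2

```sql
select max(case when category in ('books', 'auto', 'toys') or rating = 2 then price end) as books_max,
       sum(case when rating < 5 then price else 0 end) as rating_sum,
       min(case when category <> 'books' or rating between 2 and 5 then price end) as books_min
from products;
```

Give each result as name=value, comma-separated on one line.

[books_max: category in ('books', 'auto', 'toys') or rating = 2]
sku=D34: ✗
sku=D79: ✓ → 353
sku=D49: ✓ → 5
sku=D72: ✓ → 15
sku=D82: ✗
sku=D85: ✗
sku=D43: ✗
sku=D73: ✓ → 235
sku=D62: ✓ → 183
sku=D74: ✗
sku=D77: ✓ → 88
sku=D17: ✓ → 241
sku=D86: ✓ → 173
books_max = MAX(353, 5, 15, 235, 183, 88, 241, 173) = 353
—
[rating_sum: rating < 5]
sku=D34: ✗
sku=D79: ✗
sku=D49: ✗
sku=D72: ✓ → 15
sku=D82: ✓ → 114
sku=D85: ✗
sku=D43: ✗
sku=D73: ✗
sku=D62: ✓ → 183
sku=D74: ✓ → 337
sku=D77: ✓ → 88
sku=D17: ✓ → 241
sku=D86: ✓ → 173
rating_sum = 15 + 114 + 183 + 337 + 88 + 241 + 173 = 1151
—
[books_min: category <> 'books' or rating between 2 and 5]
sku=D34: ✓ → 305
sku=D79: ✓ → 353
sku=D49: ✓ → 5
sku=D72: ✓ → 15
sku=D82: ✓ → 114
sku=D85: ✓ → 118
sku=D43: ✓ → 305
sku=D73: ✓ → 235
sku=D62: ✓ → 183
sku=D74: ✓ → 337
sku=D77: ✓ → 88
sku=D17: ✓ → 241
sku=D86: ✓ → 173
books_min = MIN(305, 353, 5, 15, 114, 118, 305, 235, 183, 337, 88, 241, 173) = 5

books_max=353, rating_sum=1151, books_min=5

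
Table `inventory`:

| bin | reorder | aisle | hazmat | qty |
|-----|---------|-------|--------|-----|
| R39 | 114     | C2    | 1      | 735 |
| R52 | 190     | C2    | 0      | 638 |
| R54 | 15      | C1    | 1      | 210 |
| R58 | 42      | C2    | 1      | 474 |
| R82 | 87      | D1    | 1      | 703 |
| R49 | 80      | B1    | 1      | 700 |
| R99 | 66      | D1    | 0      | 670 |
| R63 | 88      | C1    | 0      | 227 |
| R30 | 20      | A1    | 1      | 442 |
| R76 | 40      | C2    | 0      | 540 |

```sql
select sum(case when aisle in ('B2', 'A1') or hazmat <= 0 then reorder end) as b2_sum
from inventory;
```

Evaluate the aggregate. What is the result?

404

bin=R39: ✗
bin=R52: ✓ → 190
bin=R54: ✗
bin=R58: ✗
bin=R82: ✗
bin=R49: ✗
bin=R99: ✓ → 66
bin=R63: ✓ → 88
bin=R30: ✓ → 20
bin=R76: ✓ → 40
b2_sum = 190 + 66 + 88 + 20 + 40 = 404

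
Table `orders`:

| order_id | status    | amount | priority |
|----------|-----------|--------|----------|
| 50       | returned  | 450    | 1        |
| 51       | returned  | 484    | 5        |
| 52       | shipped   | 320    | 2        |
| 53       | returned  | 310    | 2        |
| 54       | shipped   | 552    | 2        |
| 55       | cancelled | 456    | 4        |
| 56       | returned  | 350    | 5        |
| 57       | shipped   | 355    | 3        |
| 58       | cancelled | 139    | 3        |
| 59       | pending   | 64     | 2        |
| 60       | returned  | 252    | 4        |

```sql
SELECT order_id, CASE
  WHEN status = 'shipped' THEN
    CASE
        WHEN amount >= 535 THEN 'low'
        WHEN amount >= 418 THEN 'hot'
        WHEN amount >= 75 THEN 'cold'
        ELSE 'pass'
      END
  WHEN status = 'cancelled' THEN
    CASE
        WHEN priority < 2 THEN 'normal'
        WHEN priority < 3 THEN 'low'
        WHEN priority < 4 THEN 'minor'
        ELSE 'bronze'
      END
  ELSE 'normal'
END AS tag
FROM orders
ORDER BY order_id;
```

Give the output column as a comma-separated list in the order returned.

normal, normal, cold, normal, low, bronze, normal, cold, minor, normal, normal

order_id=50: status='returned' → outer ELSE → normal
order_id=51: status='returned' → outer ELSE → normal
order_id=52: status='shipped' → inner[amount >= 75] → cold
order_id=53: status='returned' → outer ELSE → normal
order_id=54: status='shipped' → inner[amount >= 535] → low
order_id=55: status='cancelled' → inner[ELSE] → bronze
order_id=56: status='returned' → outer ELSE → normal
order_id=57: status='shipped' → inner[amount >= 75] → cold
order_id=58: status='cancelled' → inner[priority < 4] → minor
order_id=59: status='pending' → outer ELSE → normal
order_id=60: status='returned' → outer ELSE → normal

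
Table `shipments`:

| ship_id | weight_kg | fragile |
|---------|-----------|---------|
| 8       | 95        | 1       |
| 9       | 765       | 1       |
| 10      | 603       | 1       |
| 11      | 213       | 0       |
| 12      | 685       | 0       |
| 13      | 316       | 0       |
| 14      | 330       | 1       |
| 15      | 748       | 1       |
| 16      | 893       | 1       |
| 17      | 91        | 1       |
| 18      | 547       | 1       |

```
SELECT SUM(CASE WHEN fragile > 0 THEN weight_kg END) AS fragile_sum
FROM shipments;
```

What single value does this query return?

4072

ship_id=8: ✓ → 95
ship_id=9: ✓ → 765
ship_id=10: ✓ → 603
ship_id=11: ✗
ship_id=12: ✗
ship_id=13: ✗
ship_id=14: ✓ → 330
ship_id=15: ✓ → 748
ship_id=16: ✓ → 893
ship_id=17: ✓ → 91
ship_id=18: ✓ → 547
fragile_sum = 95 + 765 + 603 + 330 + 748 + 893 + 91 + 547 = 4072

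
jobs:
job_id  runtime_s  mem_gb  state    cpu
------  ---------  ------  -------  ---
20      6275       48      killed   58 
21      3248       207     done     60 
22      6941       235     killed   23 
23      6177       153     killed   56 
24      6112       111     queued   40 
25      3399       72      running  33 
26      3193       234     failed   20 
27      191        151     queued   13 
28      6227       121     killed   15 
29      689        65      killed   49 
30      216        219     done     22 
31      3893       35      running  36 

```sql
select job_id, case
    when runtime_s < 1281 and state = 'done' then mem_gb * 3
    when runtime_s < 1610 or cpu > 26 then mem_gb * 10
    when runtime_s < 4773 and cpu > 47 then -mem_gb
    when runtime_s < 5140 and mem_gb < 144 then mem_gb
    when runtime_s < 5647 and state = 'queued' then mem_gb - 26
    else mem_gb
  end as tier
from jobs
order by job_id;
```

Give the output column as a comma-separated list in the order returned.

job_id=20: runtime_s < 1610 or cpu > 26 → 480
job_id=21: runtime_s < 1610 or cpu > 26 → 2070
job_id=22: ELSE → 235
job_id=23: runtime_s < 1610 or cpu > 26 → 1530
job_id=24: runtime_s < 1610 or cpu > 26 → 1110
job_id=25: runtime_s < 1610 or cpu > 26 → 720
job_id=26: ELSE → 234
job_id=27: runtime_s < 1610 or cpu > 26 → 1510
job_id=28: ELSE → 121
job_id=29: runtime_s < 1610 or cpu > 26 → 650
job_id=30: runtime_s < 1281 and state = 'done' → 657
job_id=31: runtime_s < 1610 or cpu > 26 → 350

480, 2070, 235, 1530, 1110, 720, 234, 1510, 121, 650, 657, 350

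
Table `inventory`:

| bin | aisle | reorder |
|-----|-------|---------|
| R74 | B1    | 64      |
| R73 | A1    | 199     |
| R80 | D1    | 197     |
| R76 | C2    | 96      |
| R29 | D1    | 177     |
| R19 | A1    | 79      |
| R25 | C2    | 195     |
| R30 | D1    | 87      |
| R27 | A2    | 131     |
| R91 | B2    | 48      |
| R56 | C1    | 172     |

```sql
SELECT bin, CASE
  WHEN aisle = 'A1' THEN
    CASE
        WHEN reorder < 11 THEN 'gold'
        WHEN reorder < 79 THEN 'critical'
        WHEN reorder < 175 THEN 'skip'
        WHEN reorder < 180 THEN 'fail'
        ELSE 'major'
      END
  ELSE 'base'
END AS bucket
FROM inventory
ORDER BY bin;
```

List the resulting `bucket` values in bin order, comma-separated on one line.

bin=R19: aisle='A1' → inner[reorder < 175] → skip
bin=R25: aisle='C2' → outer ELSE → base
bin=R27: aisle='A2' → outer ELSE → base
bin=R29: aisle='D1' → outer ELSE → base
bin=R30: aisle='D1' → outer ELSE → base
bin=R56: aisle='C1' → outer ELSE → base
bin=R73: aisle='A1' → inner[ELSE] → major
bin=R74: aisle='B1' → outer ELSE → base
bin=R76: aisle='C2' → outer ELSE → base
bin=R80: aisle='D1' → outer ELSE → base
bin=R91: aisle='B2' → outer ELSE → base

skip, base, base, base, base, base, major, base, base, base, base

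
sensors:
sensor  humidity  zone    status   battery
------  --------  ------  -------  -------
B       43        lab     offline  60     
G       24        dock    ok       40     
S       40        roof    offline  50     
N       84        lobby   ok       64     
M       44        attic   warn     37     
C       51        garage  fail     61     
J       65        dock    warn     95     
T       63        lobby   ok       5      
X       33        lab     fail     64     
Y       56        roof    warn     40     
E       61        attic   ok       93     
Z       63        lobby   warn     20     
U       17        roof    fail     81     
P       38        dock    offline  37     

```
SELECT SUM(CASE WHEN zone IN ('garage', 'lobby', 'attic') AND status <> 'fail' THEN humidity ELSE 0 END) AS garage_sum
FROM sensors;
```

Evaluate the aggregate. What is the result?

sensor=B: ✗
sensor=G: ✗
sensor=S: ✗
sensor=N: ✓ → 84
sensor=M: ✓ → 44
sensor=C: ✗
sensor=J: ✗
sensor=T: ✓ → 63
sensor=X: ✗
sensor=Y: ✗
sensor=E: ✓ → 61
sensor=Z: ✓ → 63
sensor=U: ✗
sensor=P: ✗
garage_sum = 84 + 44 + 63 + 61 + 63 = 315

315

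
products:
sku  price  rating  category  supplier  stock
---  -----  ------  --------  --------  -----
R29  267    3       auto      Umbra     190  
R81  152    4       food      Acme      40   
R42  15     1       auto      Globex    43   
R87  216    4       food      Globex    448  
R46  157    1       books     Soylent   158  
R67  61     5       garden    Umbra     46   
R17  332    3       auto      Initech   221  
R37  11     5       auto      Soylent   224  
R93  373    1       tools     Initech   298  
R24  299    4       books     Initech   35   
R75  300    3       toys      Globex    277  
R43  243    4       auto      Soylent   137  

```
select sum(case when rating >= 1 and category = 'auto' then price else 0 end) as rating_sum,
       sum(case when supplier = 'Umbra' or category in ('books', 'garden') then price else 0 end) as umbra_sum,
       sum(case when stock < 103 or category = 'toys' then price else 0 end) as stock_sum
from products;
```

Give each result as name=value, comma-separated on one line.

[rating_sum: rating >= 1 and category = 'auto']
sku=R29: ✓ → 267
sku=R81: ✗
sku=R42: ✓ → 15
sku=R87: ✗
sku=R46: ✗
sku=R67: ✗
sku=R17: ✓ → 332
sku=R37: ✓ → 11
sku=R93: ✗
sku=R24: ✗
sku=R75: ✗
sku=R43: ✓ → 243
rating_sum = 267 + 15 + 332 + 11 + 243 = 868
—
[umbra_sum: supplier = 'Umbra' or category in ('books', 'garden')]
sku=R29: ✓ → 267
sku=R81: ✗
sku=R42: ✗
sku=R87: ✗
sku=R46: ✓ → 157
sku=R67: ✓ → 61
sku=R17: ✗
sku=R37: ✗
sku=R93: ✗
sku=R24: ✓ → 299
sku=R75: ✗
sku=R43: ✗
umbra_sum = 267 + 157 + 61 + 299 = 784
—
[stock_sum: stock < 103 or category = 'toys']
sku=R29: ✗
sku=R81: ✓ → 152
sku=R42: ✓ → 15
sku=R87: ✗
sku=R46: ✗
sku=R67: ✓ → 61
sku=R17: ✗
sku=R37: ✗
sku=R93: ✗
sku=R24: ✓ → 299
sku=R75: ✓ → 300
sku=R43: ✗
stock_sum = 152 + 15 + 61 + 299 + 300 = 827

rating_sum=868, umbra_sum=784, stock_sum=827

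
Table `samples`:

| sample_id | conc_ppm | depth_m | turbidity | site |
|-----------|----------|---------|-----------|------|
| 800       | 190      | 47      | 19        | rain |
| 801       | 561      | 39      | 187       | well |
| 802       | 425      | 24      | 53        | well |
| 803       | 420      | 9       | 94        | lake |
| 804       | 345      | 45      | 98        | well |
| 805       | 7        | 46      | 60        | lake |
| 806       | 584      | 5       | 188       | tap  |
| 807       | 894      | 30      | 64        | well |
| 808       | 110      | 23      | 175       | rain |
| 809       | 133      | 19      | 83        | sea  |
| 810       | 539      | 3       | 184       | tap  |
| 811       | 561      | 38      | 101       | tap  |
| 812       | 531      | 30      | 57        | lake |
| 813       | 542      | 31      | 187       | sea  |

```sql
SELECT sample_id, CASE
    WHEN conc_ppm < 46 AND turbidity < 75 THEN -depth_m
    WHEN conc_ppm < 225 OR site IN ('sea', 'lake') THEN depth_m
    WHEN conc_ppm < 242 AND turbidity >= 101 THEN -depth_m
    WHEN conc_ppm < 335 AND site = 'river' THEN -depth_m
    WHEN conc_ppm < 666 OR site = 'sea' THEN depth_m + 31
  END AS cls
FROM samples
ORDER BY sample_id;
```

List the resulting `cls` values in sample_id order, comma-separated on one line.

sample_id=800: conc_ppm < 225 OR site IN ('sea', 'lake') → 47
sample_id=801: conc_ppm < 666 OR site = 'sea' → 70
sample_id=802: conc_ppm < 666 OR site = 'sea' → 55
sample_id=803: conc_ppm < 225 OR site IN ('sea', 'lake') → 9
sample_id=804: conc_ppm < 666 OR site = 'sea' → 76
sample_id=805: conc_ppm < 46 AND turbidity < 75 → -46
sample_id=806: conc_ppm < 666 OR site = 'sea' → 36
sample_id=807: (no match → NULL) → NULL
sample_id=808: conc_ppm < 225 OR site IN ('sea', 'lake') → 23
sample_id=809: conc_ppm < 225 OR site IN ('sea', 'lake') → 19
sample_id=810: conc_ppm < 666 OR site = 'sea' → 34
sample_id=811: conc_ppm < 666 OR site = 'sea' → 69
sample_id=812: conc_ppm < 225 OR site IN ('sea', 'lake') → 30
sample_id=813: conc_ppm < 225 OR site IN ('sea', 'lake') → 31

47, 70, 55, 9, 76, -46, 36, NULL, 23, 19, 34, 69, 30, 31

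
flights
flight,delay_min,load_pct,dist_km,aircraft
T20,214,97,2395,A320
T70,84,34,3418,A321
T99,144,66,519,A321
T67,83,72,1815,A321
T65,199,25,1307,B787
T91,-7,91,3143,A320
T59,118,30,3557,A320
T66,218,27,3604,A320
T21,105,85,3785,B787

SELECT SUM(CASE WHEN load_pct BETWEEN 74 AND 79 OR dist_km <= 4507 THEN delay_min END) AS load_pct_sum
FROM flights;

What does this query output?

flight=T20: ✓ → 214
flight=T70: ✓ → 84
flight=T99: ✓ → 144
flight=T67: ✓ → 83
flight=T65: ✓ → 199
flight=T91: ✓ → -7
flight=T59: ✓ → 118
flight=T66: ✓ → 218
flight=T21: ✓ → 105
load_pct_sum = 214 + 84 + 144 + 83 + 199 + -7 + 118 + 218 + 105 = 1158

1158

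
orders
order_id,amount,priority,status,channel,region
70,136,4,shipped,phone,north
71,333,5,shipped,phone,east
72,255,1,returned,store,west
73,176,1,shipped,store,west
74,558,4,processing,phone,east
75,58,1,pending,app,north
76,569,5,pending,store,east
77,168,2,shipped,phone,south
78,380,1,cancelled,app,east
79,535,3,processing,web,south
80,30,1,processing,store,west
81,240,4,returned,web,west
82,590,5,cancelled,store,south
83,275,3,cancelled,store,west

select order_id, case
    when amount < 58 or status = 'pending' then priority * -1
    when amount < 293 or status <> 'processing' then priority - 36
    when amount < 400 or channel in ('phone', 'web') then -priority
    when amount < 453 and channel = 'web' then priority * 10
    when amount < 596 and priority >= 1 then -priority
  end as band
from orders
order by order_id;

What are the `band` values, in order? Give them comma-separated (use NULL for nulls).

-32, -31, -35, -35, -4, -1, -5, -34, -35, -3, -1, -32, -31, -33

order_id=70: amount < 293 or status <> 'processing' → -32
order_id=71: amount < 293 or status <> 'processing' → -31
order_id=72: amount < 293 or status <> 'processing' → -35
order_id=73: amount < 293 or status <> 'processing' → -35
order_id=74: amount < 400 or channel in ('phone', 'web') → -4
order_id=75: amount < 58 or status = 'pending' → -1
order_id=76: amount < 58 or status = 'pending' → -5
order_id=77: amount < 293 or status <> 'processing' → -34
order_id=78: amount < 293 or status <> 'processing' → -35
order_id=79: amount < 400 or channel in ('phone', 'web') → -3
order_id=80: amount < 58 or status = 'pending' → -1
order_id=81: amount < 293 or status <> 'processing' → -32
order_id=82: amount < 293 or status <> 'processing' → -31
order_id=83: amount < 293 or status <> 'processing' → -33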